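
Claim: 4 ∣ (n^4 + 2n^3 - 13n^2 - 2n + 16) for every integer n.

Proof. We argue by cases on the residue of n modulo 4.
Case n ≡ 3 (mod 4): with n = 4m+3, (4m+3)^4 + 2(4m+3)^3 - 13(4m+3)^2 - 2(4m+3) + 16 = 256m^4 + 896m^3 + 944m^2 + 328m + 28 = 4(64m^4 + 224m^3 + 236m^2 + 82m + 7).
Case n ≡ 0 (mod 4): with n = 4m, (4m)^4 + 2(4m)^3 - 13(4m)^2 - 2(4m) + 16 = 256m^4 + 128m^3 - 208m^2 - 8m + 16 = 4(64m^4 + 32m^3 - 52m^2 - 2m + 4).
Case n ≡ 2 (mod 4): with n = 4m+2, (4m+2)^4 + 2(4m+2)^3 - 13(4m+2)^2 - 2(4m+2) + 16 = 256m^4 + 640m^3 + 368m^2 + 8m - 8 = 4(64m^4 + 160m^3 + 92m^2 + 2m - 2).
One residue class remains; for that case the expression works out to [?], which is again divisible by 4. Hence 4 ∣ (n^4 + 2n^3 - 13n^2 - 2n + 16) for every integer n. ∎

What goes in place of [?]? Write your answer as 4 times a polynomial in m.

The residues treated are {3, 0, 2}, so the missing case is n ≡ 1 (mod 4); write n = 4m+1.
Then (4m+1)^4 + 2(4m+1)^3 - 13(4m+1)^2 - 2(4m+1) + 16 = 256m^4 + 384m^3 - 16m^2 - 72m + 4 = 4(64m^4 + 96m^3 - 4m^2 - 18m + 1).

4(64m^4 + 96m^3 - 4m^2 - 18m + 1)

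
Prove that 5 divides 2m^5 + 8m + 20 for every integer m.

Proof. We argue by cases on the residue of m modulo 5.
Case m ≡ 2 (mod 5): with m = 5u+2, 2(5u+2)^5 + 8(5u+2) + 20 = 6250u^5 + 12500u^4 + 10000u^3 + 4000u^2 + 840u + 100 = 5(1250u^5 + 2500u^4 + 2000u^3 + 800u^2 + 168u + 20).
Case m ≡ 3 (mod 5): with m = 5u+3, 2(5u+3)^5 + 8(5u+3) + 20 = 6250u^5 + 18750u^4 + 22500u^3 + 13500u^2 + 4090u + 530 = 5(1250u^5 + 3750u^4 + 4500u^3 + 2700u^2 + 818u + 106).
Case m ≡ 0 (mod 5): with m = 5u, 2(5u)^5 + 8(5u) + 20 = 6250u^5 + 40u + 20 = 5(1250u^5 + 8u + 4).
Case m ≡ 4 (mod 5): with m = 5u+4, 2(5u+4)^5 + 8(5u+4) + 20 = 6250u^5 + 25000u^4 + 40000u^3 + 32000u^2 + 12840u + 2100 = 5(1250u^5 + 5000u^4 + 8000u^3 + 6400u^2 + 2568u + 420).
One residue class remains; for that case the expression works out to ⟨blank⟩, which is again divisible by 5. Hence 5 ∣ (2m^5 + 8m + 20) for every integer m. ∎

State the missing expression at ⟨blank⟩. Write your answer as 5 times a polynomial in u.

5(1250u^5 + 1250u^4 + 500u^3 + 100u^2 + 18u + 6)

The residues treated are {2, 3, 0, 4}, so the missing case is m ≡ 1 (mod 5); write m = 5u+1.
Then 2(5u+1)^5 + 8(5u+1) + 20 = 6250u^5 + 6250u^4 + 2500u^3 + 500u^2 + 90u + 30 = 5(1250u^5 + 1250u^4 + 500u^3 + 100u^2 + 18u + 6).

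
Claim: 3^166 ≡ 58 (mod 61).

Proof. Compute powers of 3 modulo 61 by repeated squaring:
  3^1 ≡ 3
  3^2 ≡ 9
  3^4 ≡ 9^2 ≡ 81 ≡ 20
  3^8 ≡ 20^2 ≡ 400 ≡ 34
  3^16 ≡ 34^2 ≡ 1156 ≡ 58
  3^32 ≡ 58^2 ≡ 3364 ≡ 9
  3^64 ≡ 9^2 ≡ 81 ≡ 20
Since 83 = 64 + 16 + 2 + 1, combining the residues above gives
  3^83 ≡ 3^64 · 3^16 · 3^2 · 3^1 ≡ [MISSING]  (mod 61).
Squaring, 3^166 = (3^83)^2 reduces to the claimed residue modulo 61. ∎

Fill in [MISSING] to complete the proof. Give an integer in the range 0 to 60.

27

Multiply the listed residues: 20 · 58 · 9 · 3 = 1160 → 10440 → 31320.
Reducing modulo 61: 31320 = 513·61 + 27, so 3^83 ≡ 27.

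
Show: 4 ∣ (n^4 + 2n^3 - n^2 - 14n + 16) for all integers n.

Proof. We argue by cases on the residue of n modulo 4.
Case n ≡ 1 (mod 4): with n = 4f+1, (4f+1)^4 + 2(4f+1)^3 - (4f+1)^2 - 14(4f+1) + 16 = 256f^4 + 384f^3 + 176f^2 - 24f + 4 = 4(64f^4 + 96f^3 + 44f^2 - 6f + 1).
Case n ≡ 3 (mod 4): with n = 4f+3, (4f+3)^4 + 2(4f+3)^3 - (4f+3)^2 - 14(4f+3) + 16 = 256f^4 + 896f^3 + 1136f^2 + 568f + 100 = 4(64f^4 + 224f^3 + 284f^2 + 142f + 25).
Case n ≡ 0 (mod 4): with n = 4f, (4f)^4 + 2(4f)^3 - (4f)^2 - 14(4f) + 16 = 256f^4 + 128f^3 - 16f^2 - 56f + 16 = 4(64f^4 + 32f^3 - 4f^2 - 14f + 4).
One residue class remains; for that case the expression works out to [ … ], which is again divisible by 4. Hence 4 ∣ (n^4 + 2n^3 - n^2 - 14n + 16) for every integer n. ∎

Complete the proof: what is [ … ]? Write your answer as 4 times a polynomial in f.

4(64f^4 + 160f^3 + 140f^2 + 38f + 4)

Only n ≡ 2 (mod 4) is unaccounted for. Put n = 4f+2:
(4f+2)^4 + 2(4f+2)^3 - (4f+2)^2 - 14(4f+2) + 16 expands to 256f^4 + 640f^3 + 560f^2 + 152f + 16,
and factoring out 4 leaves 4(64f^4 + 160f^3 + 140f^2 + 38f + 4).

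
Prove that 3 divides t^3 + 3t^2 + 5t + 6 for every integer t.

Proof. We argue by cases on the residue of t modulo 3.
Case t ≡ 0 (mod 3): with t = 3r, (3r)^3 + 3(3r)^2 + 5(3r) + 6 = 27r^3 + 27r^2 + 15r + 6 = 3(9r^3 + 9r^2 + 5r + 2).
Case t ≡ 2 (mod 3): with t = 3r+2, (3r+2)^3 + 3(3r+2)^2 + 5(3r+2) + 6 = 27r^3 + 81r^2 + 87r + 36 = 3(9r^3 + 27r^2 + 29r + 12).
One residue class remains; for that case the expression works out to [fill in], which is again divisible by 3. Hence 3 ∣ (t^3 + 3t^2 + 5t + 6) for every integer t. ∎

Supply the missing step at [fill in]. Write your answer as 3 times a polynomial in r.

Only t ≡ 1 (mod 3) is unaccounted for. Put t = 3r+1:
(3r+1)^3 + 3(3r+1)^2 + 5(3r+1) + 6 expands to 27r^3 + 54r^2 + 42r + 15,
and factoring out 3 leaves 3(9r^3 + 18r^2 + 14r + 5).

3(9r^3 + 18r^2 + 14r + 5)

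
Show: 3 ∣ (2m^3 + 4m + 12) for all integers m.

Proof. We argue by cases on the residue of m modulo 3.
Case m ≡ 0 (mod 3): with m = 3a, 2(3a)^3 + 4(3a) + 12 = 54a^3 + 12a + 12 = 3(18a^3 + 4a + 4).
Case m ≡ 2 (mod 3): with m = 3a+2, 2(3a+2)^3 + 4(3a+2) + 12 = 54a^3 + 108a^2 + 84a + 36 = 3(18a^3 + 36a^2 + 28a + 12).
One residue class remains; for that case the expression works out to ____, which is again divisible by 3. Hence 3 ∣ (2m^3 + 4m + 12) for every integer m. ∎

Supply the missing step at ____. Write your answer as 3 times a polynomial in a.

3(18a^3 + 18a^2 + 10a + 6)

The residues treated are {0, 2}, so the missing case is m ≡ 1 (mod 3); write m = 3a+1.
Then 2(3a+1)^3 + 4(3a+1) + 12 = 54a^3 + 54a^2 + 30a + 18 = 3(18a^3 + 18a^2 + 10a + 6).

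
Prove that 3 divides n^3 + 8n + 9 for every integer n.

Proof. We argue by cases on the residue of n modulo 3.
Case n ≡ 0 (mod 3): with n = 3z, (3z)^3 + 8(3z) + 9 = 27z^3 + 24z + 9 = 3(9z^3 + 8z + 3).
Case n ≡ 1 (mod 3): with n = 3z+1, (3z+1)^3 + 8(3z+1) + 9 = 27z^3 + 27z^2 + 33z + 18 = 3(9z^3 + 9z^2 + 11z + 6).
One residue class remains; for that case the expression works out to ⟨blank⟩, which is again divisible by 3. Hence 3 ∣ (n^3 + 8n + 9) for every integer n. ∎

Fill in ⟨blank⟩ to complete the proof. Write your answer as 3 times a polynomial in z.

The residues treated are {0, 1}, so the missing case is n ≡ 2 (mod 3); write n = 3z+2.
Then (3z+2)^3 + 8(3z+2) + 9 = 27z^3 + 54z^2 + 60z + 33 = 3(9z^3 + 18z^2 + 20z + 11).

3(9z^3 + 18z^2 + 20z + 11)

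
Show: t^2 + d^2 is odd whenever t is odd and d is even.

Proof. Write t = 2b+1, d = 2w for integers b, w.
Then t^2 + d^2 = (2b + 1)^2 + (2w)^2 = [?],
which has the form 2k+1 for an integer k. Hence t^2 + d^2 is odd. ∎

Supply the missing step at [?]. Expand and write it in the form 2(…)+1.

2(2b^2 + 2b + 2w^2) + 1

Expanding: (2b + 1)^2 + (2w)^2 = 4b^2 + 4b + 4w^2 + 1.
Every term except the constant is even, so this is 2(2b^2 + 2b + 2w^2) + 1,
and 2b^2 + 2b + 2w^2 ∈ ℤ gives the required form.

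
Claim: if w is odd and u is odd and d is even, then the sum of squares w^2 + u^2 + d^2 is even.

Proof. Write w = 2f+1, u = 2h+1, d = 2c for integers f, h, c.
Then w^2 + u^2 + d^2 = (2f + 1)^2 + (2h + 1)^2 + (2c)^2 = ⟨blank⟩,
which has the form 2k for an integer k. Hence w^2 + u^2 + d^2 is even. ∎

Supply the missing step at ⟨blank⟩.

Expanding: (2f + 1)^2 + (2h + 1)^2 + (2c)^2 = 4c^2 + 4f^2 + 4f + 4h^2 + 4h + 2.
Every term is even; pulling out the factor of 2 gives 2(2c^2 + 2f^2 + 2f + 2h^2 + 2h + 1).

2(2c^2 + 2f^2 + 2f + 2h^2 + 2h + 1)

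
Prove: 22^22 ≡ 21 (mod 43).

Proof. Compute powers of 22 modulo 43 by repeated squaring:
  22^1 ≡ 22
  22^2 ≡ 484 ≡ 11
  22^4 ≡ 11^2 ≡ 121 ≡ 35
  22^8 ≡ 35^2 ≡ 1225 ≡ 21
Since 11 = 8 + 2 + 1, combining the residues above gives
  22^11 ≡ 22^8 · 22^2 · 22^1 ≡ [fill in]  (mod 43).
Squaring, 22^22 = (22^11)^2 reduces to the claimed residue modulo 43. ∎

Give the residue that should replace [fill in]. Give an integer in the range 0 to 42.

8

22^8 · 22^2 · 22^1 ≡ 21 · 11 · 22 = 5082.
5082 mod 43 = 8, so 22^11 ≡ 8 (mod 43).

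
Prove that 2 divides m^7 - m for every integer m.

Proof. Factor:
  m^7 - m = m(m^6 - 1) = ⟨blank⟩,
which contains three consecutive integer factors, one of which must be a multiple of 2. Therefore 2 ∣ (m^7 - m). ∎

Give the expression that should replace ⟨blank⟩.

(m - 1)m(m + 1)(m^4 + m^2 + 1)

m^6 - 1 = (m^2 - 1)(m^4 + m^2 + 1), and m^2 - 1 = (m-1)(m+1).
So m(m^6 - 1) = (m - 1)m(m + 1)(m^4 + m^2 + 1).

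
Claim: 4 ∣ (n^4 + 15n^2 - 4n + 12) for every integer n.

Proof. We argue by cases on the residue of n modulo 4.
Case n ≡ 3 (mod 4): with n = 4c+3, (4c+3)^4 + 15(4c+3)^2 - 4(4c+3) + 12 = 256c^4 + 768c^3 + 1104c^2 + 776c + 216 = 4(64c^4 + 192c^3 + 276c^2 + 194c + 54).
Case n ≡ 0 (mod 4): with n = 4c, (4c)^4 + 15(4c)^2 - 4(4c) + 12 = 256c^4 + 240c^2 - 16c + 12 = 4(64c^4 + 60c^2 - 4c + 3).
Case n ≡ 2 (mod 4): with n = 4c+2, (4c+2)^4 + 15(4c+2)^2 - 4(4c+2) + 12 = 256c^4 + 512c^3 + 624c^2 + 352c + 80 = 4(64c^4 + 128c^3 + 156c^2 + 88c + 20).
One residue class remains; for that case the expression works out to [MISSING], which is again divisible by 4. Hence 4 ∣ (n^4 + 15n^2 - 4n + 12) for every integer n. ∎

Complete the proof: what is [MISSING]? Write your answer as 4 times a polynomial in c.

The residues treated are {3, 0, 2}, so the missing case is n ≡ 1 (mod 4); write n = 4c+1.
Then (4c+1)^4 + 15(4c+1)^2 - 4(4c+1) + 12 = 256c^4 + 256c^3 + 336c^2 + 120c + 24 = 4(64c^4 + 64c^3 + 84c^2 + 30c + 6).

4(64c^4 + 64c^3 + 84c^2 + 30c + 6)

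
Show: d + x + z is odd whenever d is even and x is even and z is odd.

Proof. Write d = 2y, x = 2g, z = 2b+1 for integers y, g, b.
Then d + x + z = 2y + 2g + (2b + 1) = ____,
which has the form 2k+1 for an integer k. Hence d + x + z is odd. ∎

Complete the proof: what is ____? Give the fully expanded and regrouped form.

Expanding: 2y + 2g + (2b + 1) = 2b + 2g + 2y + 1.
Every term except the constant is even, so this is 2(b + g + y) + 1,
and b + g + y ∈ ℤ gives the required form.

2(b + g + y) + 1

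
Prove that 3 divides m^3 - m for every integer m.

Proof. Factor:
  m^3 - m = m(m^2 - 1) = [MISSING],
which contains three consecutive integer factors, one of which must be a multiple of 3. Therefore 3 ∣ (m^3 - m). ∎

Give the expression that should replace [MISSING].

m(m^2 - 1) = m(m - 1)(m + 1) = (m - 1)m(m + 1).
These three factors are consecutive integers, so their product is divisible by 3.

(m - 1)m(m + 1)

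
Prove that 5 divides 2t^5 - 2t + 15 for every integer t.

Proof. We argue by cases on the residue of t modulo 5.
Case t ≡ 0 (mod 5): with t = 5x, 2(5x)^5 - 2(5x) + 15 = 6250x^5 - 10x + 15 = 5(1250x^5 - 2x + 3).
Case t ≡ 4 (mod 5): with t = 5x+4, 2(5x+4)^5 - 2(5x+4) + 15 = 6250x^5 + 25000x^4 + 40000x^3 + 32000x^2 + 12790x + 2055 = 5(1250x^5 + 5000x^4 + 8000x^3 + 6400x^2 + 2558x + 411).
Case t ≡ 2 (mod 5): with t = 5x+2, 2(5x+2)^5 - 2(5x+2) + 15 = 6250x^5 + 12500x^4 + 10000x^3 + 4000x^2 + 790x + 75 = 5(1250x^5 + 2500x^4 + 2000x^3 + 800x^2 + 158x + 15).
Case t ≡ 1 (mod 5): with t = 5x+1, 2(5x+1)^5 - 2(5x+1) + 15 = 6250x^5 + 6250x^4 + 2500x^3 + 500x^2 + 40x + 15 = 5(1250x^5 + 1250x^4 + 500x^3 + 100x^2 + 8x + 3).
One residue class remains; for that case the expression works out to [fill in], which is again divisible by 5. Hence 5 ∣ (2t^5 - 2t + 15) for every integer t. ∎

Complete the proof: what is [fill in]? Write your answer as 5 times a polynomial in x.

5(1250x^5 + 3750x^4 + 4500x^3 + 2700x^2 + 808x + 99)

The residues treated are {0, 4, 2, 1}, so the missing case is t ≡ 3 (mod 5); write t = 5x+3.
Then 2(5x+3)^5 - 2(5x+3) + 15 = 6250x^5 + 18750x^4 + 22500x^3 + 13500x^2 + 4040x + 495 = 5(1250x^5 + 3750x^4 + 4500x^3 + 2700x^2 + 808x + 99).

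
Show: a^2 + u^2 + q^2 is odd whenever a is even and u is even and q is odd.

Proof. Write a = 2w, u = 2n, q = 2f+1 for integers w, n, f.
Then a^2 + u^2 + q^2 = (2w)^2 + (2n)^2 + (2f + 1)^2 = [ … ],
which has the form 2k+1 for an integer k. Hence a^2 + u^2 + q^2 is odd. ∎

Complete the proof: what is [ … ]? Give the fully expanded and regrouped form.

2(2f^2 + 2f + 2n^2 + 2w^2) + 1

(2w)^2 + (2n)^2 + (2f + 1)^2 = 4f^2 + 4f + 4n^2 + 4w^2 + 1
= 2(2f^2 + 2f + 2n^2 + 2w^2) + 1.
Since 2f^2 + 2f + 2n^2 + 2w^2 is an integer, the sum of squares is of the form 2k+1 for an integer k.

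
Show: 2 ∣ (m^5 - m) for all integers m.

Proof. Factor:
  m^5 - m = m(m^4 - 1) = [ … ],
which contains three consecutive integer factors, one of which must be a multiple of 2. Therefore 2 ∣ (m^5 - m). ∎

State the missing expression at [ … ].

m^4 - 1 = (m^2 - 1)(m^2 + 1), and m^2 - 1 = (m-1)(m+1).
So m(m^4 - 1) = (m - 1)m(m + 1)(m^2 + 1).

(m - 1)m(m + 1)(m^2 + 1)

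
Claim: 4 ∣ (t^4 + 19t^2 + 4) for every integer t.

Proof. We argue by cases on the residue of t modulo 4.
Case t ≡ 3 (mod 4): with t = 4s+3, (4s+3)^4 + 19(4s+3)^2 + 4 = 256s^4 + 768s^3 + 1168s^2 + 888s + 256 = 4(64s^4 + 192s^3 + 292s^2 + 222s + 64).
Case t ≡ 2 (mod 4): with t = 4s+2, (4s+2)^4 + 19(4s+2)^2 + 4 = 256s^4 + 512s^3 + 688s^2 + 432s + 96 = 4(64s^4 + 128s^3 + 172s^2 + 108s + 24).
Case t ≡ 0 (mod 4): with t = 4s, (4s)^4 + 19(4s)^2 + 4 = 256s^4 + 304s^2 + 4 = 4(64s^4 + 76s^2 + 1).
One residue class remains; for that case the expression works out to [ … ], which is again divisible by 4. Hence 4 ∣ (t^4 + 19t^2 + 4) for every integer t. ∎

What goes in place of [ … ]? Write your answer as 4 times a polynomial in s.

The residues treated are {3, 2, 0}, so the missing case is t ≡ 1 (mod 4); write t = 4s+1.
Then (4s+1)^4 + 19(4s+1)^2 + 4 = 256s^4 + 256s^3 + 400s^2 + 168s + 24 = 4(64s^4 + 64s^3 + 100s^2 + 42s + 6).

4(64s^4 + 64s^3 + 100s^2 + 42s + 6)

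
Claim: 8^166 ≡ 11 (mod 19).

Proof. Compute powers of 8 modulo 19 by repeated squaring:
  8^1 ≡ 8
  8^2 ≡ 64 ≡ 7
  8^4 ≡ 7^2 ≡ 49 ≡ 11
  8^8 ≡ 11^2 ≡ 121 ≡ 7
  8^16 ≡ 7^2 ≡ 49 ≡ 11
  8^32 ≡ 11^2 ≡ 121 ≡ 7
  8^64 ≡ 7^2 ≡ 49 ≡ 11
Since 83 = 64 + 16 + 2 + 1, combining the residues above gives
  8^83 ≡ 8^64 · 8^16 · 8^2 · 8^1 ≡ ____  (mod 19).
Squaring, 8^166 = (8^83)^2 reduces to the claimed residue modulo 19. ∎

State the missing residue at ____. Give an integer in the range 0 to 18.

12

8^64 · 8^16 · 8^2 · 8^1 ≡ 11 · 11 · 7 · 8 = 6776.
6776 mod 19 = 12, so 8^83 ≡ 12 (mod 19).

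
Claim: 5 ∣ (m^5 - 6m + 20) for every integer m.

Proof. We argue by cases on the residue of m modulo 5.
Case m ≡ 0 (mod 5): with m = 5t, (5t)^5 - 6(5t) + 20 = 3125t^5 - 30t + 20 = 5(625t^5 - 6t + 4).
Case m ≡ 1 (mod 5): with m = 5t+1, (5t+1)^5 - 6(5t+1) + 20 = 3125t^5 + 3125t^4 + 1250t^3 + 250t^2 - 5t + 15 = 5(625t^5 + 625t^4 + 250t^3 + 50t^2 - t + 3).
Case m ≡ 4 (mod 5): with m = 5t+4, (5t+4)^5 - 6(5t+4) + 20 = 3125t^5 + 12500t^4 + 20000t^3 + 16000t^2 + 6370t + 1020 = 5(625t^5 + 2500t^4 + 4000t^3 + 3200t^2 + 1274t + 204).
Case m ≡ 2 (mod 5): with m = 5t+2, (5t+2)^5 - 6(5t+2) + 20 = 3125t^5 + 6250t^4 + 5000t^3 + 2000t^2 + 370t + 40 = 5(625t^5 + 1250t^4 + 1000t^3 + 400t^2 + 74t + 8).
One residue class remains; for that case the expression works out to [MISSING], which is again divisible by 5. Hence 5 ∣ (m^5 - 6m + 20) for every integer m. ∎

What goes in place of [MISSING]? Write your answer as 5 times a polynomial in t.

5(625t^5 + 1875t^4 + 2250t^3 + 1350t^2 + 399t + 49)

Only m ≡ 3 (mod 5) is unaccounted for. Put m = 5t+3:
(5t+3)^5 - 6(5t+3) + 20 expands to 3125t^5 + 9375t^4 + 11250t^3 + 6750t^2 + 1995t + 245,
and factoring out 5 leaves 5(625t^5 + 1875t^4 + 2250t^3 + 1350t^2 + 399t + 49).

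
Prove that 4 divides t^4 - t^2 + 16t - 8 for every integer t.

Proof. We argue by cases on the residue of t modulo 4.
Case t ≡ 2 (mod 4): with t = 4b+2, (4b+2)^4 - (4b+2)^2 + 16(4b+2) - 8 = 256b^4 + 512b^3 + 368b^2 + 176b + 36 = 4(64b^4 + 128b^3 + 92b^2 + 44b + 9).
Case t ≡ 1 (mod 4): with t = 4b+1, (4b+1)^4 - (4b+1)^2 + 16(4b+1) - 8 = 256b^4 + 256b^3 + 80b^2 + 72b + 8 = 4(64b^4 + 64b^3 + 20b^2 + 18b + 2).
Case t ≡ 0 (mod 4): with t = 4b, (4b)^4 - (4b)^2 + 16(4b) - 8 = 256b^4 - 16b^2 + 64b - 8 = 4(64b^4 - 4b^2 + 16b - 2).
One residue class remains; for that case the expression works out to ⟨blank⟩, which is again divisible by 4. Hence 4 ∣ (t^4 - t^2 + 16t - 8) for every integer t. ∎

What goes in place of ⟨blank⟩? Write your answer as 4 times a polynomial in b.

4(64b^4 + 192b^3 + 212b^2 + 118b + 28)

Only t ≡ 3 (mod 4) is unaccounted for. Put t = 4b+3:
(4b+3)^4 - (4b+3)^2 + 16(4b+3) - 8 expands to 256b^4 + 768b^3 + 848b^2 + 472b + 112,
and factoring out 4 leaves 4(64b^4 + 192b^3 + 212b^2 + 118b + 28).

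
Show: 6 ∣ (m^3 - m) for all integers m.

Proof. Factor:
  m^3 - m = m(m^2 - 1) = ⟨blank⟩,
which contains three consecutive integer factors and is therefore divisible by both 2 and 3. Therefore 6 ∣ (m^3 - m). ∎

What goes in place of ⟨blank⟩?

(m - 1)m(m + 1)

m(m^2 - 1) = m(m - 1)(m + 1) = (m - 1)m(m + 1).
These three factors are consecutive integers, so their product is divisible by 6.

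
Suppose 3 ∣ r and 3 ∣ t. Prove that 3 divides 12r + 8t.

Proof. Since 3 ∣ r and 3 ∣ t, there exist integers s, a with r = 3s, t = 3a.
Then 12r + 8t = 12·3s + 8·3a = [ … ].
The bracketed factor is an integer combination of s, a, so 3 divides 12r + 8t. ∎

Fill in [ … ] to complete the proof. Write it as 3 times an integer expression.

3(8a + 12s)

Pull the common 3 out of every term: 12·3s + 8·3a = 3(8a + 12s).
8a + 12s is an integer, which exhibits the divisibility.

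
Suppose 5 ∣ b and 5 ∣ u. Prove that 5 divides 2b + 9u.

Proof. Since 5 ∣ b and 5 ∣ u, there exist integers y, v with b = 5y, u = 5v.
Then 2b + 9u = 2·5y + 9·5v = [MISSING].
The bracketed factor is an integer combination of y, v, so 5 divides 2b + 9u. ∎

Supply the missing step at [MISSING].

5(9v + 2y)

Each term has a factor of 5: 2·5y + 9·5v = 5·(9v + 2y).
Since 9v + 2y is an integer, 5 ∣ (2b + 9u).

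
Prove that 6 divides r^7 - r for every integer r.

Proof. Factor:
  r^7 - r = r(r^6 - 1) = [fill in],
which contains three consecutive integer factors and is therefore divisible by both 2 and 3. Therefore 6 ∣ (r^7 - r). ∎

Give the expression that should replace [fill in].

(r - 1)r(r + 1)(r^4 + r^2 + 1)

r^6 - 1 = (r^2 - 1)(r^4 + r^2 + 1), and r^2 - 1 = (r-1)(r+1).
So r(r^6 - 1) = (r - 1)r(r + 1)(r^4 + r^2 + 1).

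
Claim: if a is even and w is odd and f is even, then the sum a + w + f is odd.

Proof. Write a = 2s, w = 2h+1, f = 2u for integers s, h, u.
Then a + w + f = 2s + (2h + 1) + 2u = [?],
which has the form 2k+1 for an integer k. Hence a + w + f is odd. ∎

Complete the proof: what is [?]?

Expanding: 2s + (2h + 1) + 2u = 2h + 2s + 2u + 1.
Every term except the constant is even, so this is 2(h + s + u) + 1,
and h + s + u ∈ ℤ gives the required form.

2(h + s + u) + 1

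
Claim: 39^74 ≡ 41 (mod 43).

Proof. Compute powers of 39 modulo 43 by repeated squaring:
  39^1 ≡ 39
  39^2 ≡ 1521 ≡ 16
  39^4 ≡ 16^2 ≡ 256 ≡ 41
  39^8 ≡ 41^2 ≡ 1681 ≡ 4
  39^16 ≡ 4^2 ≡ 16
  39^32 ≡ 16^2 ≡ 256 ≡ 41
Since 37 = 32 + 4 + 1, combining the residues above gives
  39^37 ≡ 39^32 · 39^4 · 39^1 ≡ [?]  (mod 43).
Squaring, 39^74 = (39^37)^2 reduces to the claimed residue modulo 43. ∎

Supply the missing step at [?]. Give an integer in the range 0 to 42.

27

Multiply the listed residues: 41 · 41 · 39 = 1681 → 65559.
Reducing modulo 43: 65559 = 1524·43 + 27, so 39^37 ≡ 27.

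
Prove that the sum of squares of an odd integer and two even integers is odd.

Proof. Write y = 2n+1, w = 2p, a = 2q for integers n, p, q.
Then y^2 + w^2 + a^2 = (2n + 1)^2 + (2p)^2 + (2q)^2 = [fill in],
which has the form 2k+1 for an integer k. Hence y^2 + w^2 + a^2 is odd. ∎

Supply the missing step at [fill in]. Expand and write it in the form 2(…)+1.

2(2n^2 + 2n + 2p^2 + 2q^2) + 1

(2n + 1)^2 + (2p)^2 + (2q)^2 = 4n^2 + 4n + 4p^2 + 4q^2 + 1
= 2(2n^2 + 2n + 2p^2 + 2q^2) + 1.
Since 2n^2 + 2n + 2p^2 + 2q^2 is an integer, the sum of squares is of the form 2k+1 for an integer k.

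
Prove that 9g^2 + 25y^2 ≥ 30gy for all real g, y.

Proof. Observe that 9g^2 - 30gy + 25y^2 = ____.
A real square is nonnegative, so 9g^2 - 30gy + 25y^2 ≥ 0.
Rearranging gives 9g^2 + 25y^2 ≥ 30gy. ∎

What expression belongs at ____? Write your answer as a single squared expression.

The leading and trailing coefficients are 3^2 and 5^2, and 30 = 2·3·5, so the trinomial is (3g - 5y)^2.
Hence 9g^2 - 30gy + 25y^2 ≥ 0.

(3g - 5y)^2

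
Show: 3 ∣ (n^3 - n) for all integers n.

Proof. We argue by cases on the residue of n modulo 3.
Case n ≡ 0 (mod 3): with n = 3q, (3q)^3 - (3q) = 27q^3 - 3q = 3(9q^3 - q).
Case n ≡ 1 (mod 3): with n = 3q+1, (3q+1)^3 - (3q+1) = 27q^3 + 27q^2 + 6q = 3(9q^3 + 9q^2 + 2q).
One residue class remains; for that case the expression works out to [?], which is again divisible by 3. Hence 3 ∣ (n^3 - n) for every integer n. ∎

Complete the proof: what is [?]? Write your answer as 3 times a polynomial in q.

3(9q^3 + 18q^2 + 11q + 2)

Only n ≡ 2 (mod 3) is unaccounted for. Put n = 3q+2:
(3q+2)^3 - (3q+2) expands to 27q^3 + 54q^2 + 33q + 6,
and factoring out 3 leaves 3(9q^3 + 18q^2 + 11q + 2).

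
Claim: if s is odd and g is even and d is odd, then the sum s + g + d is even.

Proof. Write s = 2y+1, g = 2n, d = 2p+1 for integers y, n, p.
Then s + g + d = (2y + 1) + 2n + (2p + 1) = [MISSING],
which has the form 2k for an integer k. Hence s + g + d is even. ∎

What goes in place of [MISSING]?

2(n + p + y + 1)

Expanding: (2y + 1) + 2n + (2p + 1) = 2n + 2p + 2y + 2.
Every term is even; pulling out the factor of 2 gives 2(n + p + y + 1).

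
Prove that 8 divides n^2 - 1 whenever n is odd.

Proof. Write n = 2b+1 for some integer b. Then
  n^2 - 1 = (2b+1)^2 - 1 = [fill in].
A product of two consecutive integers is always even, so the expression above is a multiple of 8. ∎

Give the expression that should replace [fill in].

(2b+1)^2 - 1 = 4b^2 + 4b + 1 - 1 = 4b^2 + 4b = 4b(b+1).
Since b and b+1 are consecutive, b(b+1) is even, and 4·(even) is a multiple of 8.

4b(b + 1)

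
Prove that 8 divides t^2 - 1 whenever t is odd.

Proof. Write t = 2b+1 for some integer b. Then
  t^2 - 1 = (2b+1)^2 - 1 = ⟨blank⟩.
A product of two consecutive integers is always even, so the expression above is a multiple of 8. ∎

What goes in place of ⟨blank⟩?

4b(b + 1)

(2b+1)^2 - 1 = 4b^2 + 4b + 1 - 1 = 4b^2 + 4b = 4b(b+1).
Since b and b+1 are consecutive, b(b+1) is even, and 4·(even) is a multiple of 8.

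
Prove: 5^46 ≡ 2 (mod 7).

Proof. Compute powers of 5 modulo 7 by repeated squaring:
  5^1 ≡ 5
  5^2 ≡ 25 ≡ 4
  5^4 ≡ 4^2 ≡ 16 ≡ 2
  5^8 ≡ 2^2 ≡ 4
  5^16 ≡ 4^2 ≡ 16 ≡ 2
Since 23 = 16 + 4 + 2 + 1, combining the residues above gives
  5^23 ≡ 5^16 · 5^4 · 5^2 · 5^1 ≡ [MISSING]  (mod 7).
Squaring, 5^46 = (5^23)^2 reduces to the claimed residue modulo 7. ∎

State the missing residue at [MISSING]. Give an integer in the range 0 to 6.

3

Multiply the listed residues: 2 · 2 · 4 · 5 = 4 → 16 → 80.
Reducing modulo 7: 80 = 11·7 + 3, so 5^23 ≡ 3.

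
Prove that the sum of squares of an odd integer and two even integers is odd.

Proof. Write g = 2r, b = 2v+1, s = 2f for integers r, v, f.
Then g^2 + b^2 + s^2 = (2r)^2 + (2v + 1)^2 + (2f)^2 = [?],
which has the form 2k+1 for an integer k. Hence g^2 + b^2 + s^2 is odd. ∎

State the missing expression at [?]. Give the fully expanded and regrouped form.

2(2f^2 + 2r^2 + 2v^2 + 2v) + 1

Expanding: (2r)^2 + (2v + 1)^2 + (2f)^2 = 4f^2 + 4r^2 + 4v^2 + 4v + 1.
Every term except the constant is even, so this is 2(2f^2 + 2r^2 + 2v^2 + 2v) + 1,
and 2f^2 + 2r^2 + 2v^2 + 2v ∈ ℤ gives the required form.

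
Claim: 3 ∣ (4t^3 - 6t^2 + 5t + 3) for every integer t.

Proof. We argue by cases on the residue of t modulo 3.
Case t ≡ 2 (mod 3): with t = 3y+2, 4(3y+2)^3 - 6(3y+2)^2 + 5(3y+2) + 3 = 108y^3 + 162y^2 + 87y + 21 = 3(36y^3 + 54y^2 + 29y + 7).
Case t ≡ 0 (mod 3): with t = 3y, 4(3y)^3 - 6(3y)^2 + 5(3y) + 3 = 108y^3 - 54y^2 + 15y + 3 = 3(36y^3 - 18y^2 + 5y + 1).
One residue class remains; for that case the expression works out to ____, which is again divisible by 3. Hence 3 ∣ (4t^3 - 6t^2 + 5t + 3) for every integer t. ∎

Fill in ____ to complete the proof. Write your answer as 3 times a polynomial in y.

Only t ≡ 1 (mod 3) is unaccounted for. Put t = 3y+1:
4(3y+1)^3 - 6(3y+1)^2 + 5(3y+1) + 3 expands to 108y^3 + 54y^2 + 15y + 6,
and factoring out 3 leaves 3(36y^3 + 18y^2 + 5y + 2).

3(36y^3 + 18y^2 + 5y + 2)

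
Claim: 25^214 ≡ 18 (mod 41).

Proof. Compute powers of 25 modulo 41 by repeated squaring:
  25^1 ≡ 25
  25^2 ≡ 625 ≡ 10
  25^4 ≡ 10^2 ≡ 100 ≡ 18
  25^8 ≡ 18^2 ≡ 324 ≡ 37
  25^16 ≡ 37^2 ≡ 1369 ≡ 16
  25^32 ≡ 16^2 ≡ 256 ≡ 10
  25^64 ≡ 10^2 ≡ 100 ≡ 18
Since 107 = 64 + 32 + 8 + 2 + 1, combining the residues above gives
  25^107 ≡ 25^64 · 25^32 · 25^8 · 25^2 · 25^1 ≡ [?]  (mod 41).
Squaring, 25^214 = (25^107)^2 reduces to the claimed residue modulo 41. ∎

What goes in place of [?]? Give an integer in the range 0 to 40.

Multiply the listed residues: 18 · 10 · 37 · 10 · 25 = 180 → 6660 → 66600 → 1665000.
Reducing modulo 41: 1665000 = 40609·41 + 31, so 25^107 ≡ 31.

31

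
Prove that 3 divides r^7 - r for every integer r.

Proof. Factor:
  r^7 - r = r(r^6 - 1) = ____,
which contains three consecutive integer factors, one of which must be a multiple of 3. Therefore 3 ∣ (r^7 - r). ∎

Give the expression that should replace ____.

r^6 - 1 = (r^2 - 1)(r^4 + r^2 + 1), and r^2 - 1 = (r-1)(r+1).
So r(r^6 - 1) = (r - 1)r(r + 1)(r^4 + r^2 + 1).

(r - 1)r(r + 1)(r^4 + r^2 + 1)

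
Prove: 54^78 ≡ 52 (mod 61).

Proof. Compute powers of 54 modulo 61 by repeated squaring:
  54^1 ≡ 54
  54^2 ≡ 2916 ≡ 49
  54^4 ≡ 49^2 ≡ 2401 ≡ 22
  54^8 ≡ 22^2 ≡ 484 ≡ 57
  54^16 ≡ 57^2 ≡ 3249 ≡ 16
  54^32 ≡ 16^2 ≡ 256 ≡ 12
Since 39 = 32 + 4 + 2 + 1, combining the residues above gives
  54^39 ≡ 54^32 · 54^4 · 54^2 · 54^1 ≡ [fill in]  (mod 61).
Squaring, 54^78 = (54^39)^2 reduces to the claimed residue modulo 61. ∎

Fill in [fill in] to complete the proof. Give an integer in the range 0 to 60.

33

54^32 · 54^4 · 54^2 · 54^1 ≡ 12 · 22 · 49 · 54 = 698544.
698544 mod 61 = 33, so 54^39 ≡ 33 (mod 61).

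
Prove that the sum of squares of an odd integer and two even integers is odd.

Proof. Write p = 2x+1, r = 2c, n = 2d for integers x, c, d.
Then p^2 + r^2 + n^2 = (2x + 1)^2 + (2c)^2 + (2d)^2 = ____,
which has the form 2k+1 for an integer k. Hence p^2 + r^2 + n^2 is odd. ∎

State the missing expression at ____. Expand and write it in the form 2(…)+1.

2(2c^2 + 2d^2 + 2x^2 + 2x) + 1

(2x + 1)^2 + (2c)^2 + (2d)^2 = 4c^2 + 4d^2 + 4x^2 + 4x + 1
= 2(2c^2 + 2d^2 + 2x^2 + 2x) + 1.
Since 2c^2 + 2d^2 + 2x^2 + 2x is an integer, the sum of squares is of the form 2k+1 for an integer k.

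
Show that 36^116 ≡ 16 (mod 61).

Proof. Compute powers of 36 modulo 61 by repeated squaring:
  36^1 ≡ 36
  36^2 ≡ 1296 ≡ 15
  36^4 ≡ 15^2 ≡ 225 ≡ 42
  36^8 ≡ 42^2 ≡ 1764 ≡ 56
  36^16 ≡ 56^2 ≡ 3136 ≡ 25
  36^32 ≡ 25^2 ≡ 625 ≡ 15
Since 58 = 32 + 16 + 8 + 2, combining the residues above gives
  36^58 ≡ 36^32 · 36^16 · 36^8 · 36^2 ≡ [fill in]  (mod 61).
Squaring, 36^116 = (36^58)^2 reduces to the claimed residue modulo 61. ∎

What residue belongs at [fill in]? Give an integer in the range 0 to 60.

57

Multiply the listed residues: 15 · 25 · 56 · 15 = 375 → 21000 → 315000.
Reducing modulo 61: 315000 = 5163·61 + 57, so 36^58 ≡ 57.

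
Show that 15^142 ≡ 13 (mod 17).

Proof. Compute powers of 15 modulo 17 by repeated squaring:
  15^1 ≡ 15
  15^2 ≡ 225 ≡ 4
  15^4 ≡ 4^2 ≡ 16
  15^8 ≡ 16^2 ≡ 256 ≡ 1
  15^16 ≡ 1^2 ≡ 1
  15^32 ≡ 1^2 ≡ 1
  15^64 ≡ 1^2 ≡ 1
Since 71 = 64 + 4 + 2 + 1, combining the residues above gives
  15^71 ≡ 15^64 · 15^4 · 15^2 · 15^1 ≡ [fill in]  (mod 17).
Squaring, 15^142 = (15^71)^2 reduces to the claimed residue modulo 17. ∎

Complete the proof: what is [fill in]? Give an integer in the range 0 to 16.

15^64 · 15^4 · 15^2 · 15^1 ≡ 1 · 16 · 4 · 15 = 960.
960 mod 17 = 8, so 15^71 ≡ 8 (mod 17).

8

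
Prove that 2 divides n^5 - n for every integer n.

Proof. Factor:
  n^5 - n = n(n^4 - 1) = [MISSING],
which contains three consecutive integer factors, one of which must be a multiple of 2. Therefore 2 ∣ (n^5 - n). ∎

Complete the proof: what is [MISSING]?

n^4 - 1 = (n^2 - 1)(n^2 + 1), and n^2 - 1 = (n-1)(n+1).
So n(n^4 - 1) = (n - 1)n(n + 1)(n^2 + 1).

(n - 1)n(n + 1)(n^2 + 1)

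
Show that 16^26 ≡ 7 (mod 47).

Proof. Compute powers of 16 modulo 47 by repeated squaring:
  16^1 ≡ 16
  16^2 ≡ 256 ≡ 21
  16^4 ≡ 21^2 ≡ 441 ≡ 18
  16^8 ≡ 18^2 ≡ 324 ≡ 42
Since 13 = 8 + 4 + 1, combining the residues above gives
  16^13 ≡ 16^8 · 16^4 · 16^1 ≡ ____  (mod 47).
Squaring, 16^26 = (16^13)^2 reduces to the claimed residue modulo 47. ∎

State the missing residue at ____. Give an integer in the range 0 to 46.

17

Multiply the listed residues: 42 · 18 · 16 = 756 → 12096.
Reducing modulo 47: 12096 = 257·47 + 17, so 16^13 ≡ 17.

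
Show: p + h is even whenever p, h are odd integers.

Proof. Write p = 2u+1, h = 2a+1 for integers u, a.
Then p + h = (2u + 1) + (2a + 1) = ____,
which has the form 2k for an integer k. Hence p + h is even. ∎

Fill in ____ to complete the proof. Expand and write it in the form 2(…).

(2u + 1) + (2a + 1) = 2a + 2u + 2
= 2(a + u + 1).
Since a + u + 1 is an integer, the sum is of the form 2k for an integer k.

2(a + u + 1)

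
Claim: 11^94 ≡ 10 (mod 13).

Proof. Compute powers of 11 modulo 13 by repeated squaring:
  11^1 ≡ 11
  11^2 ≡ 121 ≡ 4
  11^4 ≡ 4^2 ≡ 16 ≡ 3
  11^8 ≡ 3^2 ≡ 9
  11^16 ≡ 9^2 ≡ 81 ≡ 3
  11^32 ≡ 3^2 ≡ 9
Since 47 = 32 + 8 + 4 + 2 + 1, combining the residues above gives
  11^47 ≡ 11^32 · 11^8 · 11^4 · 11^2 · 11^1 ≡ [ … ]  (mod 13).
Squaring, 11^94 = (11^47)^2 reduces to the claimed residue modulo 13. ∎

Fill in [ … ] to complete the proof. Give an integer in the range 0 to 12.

6

11^32 · 11^8 · 11^4 · 11^2 · 11^1 ≡ 9 · 9 · 3 · 4 · 11 = 10692.
10692 mod 13 = 6, so 11^47 ≡ 6 (mod 13).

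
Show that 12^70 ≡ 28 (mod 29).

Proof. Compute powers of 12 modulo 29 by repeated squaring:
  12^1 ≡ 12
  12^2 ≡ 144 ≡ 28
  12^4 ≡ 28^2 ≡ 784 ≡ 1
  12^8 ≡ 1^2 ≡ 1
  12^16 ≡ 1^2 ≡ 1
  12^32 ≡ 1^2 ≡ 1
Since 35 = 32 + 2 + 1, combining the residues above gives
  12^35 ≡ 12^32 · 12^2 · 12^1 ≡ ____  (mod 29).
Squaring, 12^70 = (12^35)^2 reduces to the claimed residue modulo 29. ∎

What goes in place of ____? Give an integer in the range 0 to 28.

17

Multiply the listed residues: 1 · 28 · 12 = 28 → 336.
Reducing modulo 29: 336 = 11·29 + 17, so 12^35 ≡ 17.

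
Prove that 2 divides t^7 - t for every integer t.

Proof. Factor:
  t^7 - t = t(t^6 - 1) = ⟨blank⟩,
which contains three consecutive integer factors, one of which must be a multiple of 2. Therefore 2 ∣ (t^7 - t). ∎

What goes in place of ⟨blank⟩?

t^6 - 1 = (t^2 - 1)(t^4 + t^2 + 1), and t^2 - 1 = (t-1)(t+1).
So t(t^6 - 1) = (t - 1)t(t + 1)(t^4 + t^2 + 1).

(t - 1)t(t + 1)(t^4 + t^2 + 1)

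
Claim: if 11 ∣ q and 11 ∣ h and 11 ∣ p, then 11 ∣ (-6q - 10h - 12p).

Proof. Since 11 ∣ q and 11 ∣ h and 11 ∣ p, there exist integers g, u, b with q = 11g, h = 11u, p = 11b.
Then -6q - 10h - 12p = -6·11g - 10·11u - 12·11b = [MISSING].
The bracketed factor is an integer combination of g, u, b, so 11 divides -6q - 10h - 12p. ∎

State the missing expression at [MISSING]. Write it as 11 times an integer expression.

Pull the common 11 out of every term: -6·11g - 10·11u - 12·11b = 11(-12b - 6g - 10u).
-12b - 6g - 10u is an integer, which exhibits the divisibility.

11(-12b - 6g - 10u)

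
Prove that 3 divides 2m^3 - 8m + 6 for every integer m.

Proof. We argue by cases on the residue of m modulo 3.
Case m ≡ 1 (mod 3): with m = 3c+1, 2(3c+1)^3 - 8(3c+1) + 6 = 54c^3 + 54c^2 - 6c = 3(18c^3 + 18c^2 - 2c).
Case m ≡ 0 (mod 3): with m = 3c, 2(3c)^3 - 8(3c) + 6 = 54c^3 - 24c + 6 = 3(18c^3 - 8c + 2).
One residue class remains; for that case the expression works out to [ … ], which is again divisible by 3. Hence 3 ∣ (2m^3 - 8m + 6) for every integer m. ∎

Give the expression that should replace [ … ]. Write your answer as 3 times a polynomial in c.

The residues treated are {1, 0}, so the missing case is m ≡ 2 (mod 3); write m = 3c+2.
Then 2(3c+2)^3 - 8(3c+2) + 6 = 54c^3 + 108c^2 + 48c + 6 = 3(18c^3 + 36c^2 + 16c + 2).

3(18c^3 + 36c^2 + 16c + 2)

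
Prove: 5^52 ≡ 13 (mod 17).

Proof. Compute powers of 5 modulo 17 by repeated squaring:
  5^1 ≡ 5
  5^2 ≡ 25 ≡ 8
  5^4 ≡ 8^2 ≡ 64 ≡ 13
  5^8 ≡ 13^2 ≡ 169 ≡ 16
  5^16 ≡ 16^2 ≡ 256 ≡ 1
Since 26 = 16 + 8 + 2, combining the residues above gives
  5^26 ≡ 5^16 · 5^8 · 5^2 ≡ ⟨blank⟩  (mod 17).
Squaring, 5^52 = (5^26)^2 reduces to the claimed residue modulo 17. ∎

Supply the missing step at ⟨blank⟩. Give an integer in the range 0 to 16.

9

5^16 · 5^8 · 5^2 ≡ 1 · 16 · 8 = 128.
128 mod 17 = 9, so 5^26 ≡ 9 (mod 17).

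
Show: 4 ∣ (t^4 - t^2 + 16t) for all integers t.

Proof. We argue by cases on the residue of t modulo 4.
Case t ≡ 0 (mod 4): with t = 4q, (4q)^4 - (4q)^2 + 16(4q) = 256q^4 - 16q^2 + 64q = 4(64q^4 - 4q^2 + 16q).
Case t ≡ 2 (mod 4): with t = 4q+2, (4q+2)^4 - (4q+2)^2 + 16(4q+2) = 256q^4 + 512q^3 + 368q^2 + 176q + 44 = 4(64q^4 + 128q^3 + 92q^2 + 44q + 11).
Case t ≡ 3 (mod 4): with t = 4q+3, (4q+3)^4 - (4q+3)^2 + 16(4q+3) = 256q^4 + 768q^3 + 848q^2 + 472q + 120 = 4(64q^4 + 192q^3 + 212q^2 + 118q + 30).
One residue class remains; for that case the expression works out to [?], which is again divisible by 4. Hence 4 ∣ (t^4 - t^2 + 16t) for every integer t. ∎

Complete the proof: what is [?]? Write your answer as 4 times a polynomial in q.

4(64q^4 + 64q^3 + 20q^2 + 18q + 4)

Only t ≡ 1 (mod 4) is unaccounted for. Put t = 4q+1:
(4q+1)^4 - (4q+1)^2 + 16(4q+1) expands to 256q^4 + 256q^3 + 80q^2 + 72q + 16,
and factoring out 4 leaves 4(64q^4 + 64q^3 + 20q^2 + 18q + 4).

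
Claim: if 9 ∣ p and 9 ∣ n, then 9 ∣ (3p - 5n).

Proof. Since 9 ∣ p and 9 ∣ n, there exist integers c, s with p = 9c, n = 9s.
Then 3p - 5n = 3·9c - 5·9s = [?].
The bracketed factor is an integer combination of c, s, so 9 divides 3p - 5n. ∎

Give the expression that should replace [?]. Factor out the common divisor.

9(3c - 5s)

Each term has a factor of 9: 3·9c - 5·9s = 9·(3c - 5s).
Since 3c - 5s is an integer, 9 ∣ (3p - 5n).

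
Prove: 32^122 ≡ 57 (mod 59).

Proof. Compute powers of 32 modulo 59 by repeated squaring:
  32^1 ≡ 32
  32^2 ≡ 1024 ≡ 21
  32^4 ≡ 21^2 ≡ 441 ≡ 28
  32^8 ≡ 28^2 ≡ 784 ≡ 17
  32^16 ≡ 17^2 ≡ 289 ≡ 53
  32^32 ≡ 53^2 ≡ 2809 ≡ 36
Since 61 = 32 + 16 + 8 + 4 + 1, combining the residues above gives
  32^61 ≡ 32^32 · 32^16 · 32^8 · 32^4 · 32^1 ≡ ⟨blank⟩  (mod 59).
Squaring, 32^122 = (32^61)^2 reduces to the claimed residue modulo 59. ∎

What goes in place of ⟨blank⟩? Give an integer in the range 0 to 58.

Multiply the listed residues: 36 · 53 · 17 · 28 · 32 = 1908 → 32436 → 908208 → 29062656.
Reducing modulo 59: 29062656 = 492587·59 + 23, so 32^61 ≡ 23.

23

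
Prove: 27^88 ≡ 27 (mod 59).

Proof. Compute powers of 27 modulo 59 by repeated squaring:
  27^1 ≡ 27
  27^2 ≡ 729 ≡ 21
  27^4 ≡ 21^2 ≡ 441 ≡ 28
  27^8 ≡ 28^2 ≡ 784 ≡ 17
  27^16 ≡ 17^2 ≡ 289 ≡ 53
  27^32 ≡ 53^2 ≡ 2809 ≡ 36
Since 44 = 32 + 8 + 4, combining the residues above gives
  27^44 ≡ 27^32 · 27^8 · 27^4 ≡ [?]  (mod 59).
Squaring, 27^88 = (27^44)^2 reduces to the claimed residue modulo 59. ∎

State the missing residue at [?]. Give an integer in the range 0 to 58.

Multiply the listed residues: 36 · 17 · 28 = 612 → 17136.
Reducing modulo 59: 17136 = 290·59 + 26, so 27^44 ≡ 26.

26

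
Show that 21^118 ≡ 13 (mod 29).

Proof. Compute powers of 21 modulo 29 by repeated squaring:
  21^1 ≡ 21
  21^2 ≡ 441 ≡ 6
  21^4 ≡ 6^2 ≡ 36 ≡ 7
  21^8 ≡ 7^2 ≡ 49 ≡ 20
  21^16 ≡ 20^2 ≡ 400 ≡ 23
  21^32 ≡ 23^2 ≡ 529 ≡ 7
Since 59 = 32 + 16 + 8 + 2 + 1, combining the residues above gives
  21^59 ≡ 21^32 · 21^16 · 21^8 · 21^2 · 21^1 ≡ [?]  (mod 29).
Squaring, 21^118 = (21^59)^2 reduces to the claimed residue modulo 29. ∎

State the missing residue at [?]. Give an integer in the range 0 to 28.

Multiply the listed residues: 7 · 23 · 20 · 6 · 21 = 161 → 3220 → 19320 → 405720.
Reducing modulo 29: 405720 = 13990·29 + 10, so 21^59 ≡ 10.

10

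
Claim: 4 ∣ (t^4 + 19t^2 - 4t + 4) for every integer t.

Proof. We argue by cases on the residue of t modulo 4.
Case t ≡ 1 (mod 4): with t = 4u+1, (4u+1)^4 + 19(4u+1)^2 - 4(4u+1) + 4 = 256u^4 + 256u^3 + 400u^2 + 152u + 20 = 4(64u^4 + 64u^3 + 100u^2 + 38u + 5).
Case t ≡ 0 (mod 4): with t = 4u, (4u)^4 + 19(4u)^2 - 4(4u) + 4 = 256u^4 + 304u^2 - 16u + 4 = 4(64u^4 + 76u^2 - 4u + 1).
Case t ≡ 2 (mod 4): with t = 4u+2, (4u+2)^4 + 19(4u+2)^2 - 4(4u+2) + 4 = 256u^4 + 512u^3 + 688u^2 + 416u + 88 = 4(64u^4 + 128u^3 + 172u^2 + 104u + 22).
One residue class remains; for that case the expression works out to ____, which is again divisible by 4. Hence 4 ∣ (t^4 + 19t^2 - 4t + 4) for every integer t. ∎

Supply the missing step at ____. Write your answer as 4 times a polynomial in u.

Only t ≡ 3 (mod 4) is unaccounted for. Put t = 4u+3:
(4u+3)^4 + 19(4u+3)^2 - 4(4u+3) + 4 expands to 256u^4 + 768u^3 + 1168u^2 + 872u + 244,
and factoring out 4 leaves 4(64u^4 + 192u^3 + 292u^2 + 218u + 61).

4(64u^4 + 192u^3 + 292u^2 + 218u + 61)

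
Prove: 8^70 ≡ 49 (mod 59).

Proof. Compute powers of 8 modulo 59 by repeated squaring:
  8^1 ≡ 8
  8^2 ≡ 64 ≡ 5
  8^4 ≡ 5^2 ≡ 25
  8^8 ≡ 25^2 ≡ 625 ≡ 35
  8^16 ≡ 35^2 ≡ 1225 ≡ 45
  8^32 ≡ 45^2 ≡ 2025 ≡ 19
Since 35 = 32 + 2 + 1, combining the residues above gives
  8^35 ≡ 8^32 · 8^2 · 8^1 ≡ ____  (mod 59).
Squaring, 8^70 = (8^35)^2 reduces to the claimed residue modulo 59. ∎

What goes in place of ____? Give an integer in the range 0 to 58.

52

8^32 · 8^2 · 8^1 ≡ 19 · 5 · 8 = 760.
760 mod 59 = 52, so 8^35 ≡ 52 (mod 59).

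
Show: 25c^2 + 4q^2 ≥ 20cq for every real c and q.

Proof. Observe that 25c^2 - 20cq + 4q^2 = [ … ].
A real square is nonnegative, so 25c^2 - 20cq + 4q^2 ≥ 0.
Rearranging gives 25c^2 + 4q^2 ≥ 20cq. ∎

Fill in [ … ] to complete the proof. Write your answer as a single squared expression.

25c^2 - 20cq + 4q^2 is a perfect-square trinomial: the outer terms are (5c)^2 and (2q)^2, and the cross term is -2·5c·2q.
So 25c^2 - 20cq + 4q^2 = (5c - 2q)^2 ≥ 0.

(5c - 2q)^2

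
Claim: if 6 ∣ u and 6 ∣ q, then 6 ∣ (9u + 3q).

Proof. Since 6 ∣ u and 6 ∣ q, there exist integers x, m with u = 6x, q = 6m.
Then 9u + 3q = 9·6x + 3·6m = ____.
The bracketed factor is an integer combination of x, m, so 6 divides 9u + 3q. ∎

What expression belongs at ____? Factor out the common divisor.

Each term has a factor of 6: 9·6x + 3·6m = 6·(3m + 9x).
Since 3m + 9x is an integer, 6 ∣ (9u + 3q).

6(3m + 9x)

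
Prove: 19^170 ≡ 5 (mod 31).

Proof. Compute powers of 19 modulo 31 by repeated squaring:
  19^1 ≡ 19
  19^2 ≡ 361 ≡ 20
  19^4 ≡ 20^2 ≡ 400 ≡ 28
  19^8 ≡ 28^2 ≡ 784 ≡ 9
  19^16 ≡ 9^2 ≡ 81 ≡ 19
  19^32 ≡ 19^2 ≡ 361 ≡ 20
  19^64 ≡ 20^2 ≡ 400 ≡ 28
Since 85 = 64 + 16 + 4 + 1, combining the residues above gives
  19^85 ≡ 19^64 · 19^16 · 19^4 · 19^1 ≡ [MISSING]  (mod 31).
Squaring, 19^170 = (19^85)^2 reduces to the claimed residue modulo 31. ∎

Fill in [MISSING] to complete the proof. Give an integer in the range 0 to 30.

Multiply the listed residues: 28 · 19 · 28 · 19 = 532 → 14896 → 283024.
Reducing modulo 31: 283024 = 9129·31 + 25, so 19^85 ≡ 25.

25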